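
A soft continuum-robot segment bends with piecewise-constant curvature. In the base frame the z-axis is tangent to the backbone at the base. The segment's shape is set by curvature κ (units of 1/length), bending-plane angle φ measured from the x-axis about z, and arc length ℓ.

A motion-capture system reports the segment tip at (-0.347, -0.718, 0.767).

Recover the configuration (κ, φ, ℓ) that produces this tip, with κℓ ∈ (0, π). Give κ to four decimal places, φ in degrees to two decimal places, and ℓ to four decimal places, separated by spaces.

1.3028 244.21 1.2356

ρ = √(x²+y²) = √(-0.347² + -0.718²) = 0.79745
φ = atan2(y, x) mod 360° = atan2(-0.718, -0.347) = 244.2061°
|p|² = ρ² + z² = 0.79745² + 0.767² = 1.22422
κ = 2ρ / |p|² = 2×0.79745 / 1.22422 = 1.30279
θ = 2·atan2(ρ, z) = 2·atan2(0.79745, 0.767) = 1.60972 rad
ℓ = θ/κ = 1.60972/1.30279 = 1.23559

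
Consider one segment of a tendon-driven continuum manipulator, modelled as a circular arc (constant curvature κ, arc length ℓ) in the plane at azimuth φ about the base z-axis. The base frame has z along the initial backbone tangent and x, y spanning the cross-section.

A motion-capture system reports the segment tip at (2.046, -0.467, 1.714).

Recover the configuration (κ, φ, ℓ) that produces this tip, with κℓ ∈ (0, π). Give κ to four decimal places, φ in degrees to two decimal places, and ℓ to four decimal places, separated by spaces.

0.5717 347.14 3.0994

ρ = √(x²+y²) = √(2.046² + -0.467²) = 2.09862
φ = atan2(y, x) mod 360° = atan2(-0.467, 2.046) = 347.1425°
|p|² = ρ² + z² = 2.09862² + 1.714² = 7.34200
κ = 2ρ / |p|² = 2×2.09862 / 7.34200 = 0.57168
θ = 2·atan2(ρ, z) = 2·atan2(2.09862, 1.714) = 1.77188 rad
ℓ = θ/κ = 1.77188/0.57168 = 3.09945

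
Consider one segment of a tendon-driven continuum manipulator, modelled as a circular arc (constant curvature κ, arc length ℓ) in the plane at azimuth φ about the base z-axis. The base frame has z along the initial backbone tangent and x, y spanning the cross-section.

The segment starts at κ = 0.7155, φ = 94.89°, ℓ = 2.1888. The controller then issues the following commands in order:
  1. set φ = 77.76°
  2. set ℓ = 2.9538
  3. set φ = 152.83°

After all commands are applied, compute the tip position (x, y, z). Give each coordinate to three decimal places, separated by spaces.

initial: κ=0.7155, φ=94.89°, ℓ=2.1888
cmd 1: set φ=77.76° → (κ,φ,ℓ)=(0.7155,77.76°,2.1888) → tip=(0.2949,1.3594,1.3976)
cmd 2: set ℓ=2.9538 → (κ,φ,ℓ)=(0.7155,77.76°,2.9538) → tip=(0.4493,2.0712,1.1968)
cmd 3: set φ=152.83° → (κ,φ,ℓ)=(0.7155,152.83°,2.9538) → tip=(-1.8855,0.9678,1.1968)

-1.886 0.968 1.197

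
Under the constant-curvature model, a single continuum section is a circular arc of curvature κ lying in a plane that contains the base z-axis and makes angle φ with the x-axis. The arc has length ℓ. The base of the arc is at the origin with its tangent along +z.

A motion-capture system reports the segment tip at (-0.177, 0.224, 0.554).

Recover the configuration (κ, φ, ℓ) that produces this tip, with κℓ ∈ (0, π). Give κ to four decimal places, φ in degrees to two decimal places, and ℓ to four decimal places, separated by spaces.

ρ = √(x²+y²) = √(-0.177² + 0.224²) = 0.28549
φ = atan2(y, x) mod 360° = atan2(0.224, -0.177) = 128.3150°
|p|² = ρ² + z² = 0.28549² + 0.554² = 0.38842
κ = 2ρ / |p|² = 2×0.28549 / 0.38842 = 1.47001
θ = 2·atan2(ρ, z) = 2·atan2(0.28549, 0.554) = 0.95167 rad
ℓ = θ/κ = 0.95167/1.47001 = 0.64739

1.4700 128.32 0.6474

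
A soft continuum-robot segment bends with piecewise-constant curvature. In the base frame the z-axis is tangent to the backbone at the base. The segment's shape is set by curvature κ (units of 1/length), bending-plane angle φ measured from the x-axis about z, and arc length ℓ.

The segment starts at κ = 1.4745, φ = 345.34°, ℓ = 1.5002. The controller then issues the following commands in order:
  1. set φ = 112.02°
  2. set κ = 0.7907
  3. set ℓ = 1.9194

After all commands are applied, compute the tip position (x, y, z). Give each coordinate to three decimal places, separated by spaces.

-0.449 1.110 1.263

initial: κ=1.4745, φ=345.34°, ℓ=1.5002
cmd 1: set φ=112.02° → (κ,φ,ℓ)=(1.4745,112.02°,1.5002) → tip=(-0.4064,1.0048,0.5435)
cmd 2: set κ=0.7907 → (κ,φ,ℓ)=(0.7907,112.02°,1.5002) → tip=(-0.2963,0.7326,1.1723)
cmd 3: set ℓ=1.9194 → (κ,φ,ℓ)=(0.7907,112.02°,1.9194) → tip=(-0.4490,1.1102,1.2629)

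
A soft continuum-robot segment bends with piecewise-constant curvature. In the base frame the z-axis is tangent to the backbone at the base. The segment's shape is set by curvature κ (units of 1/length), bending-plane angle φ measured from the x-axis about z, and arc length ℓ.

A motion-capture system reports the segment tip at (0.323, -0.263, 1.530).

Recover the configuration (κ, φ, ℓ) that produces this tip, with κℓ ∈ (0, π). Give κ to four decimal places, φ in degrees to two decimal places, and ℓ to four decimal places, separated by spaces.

ρ = √(x²+y²) = √(0.323² + -0.263²) = 0.41653
φ = atan2(y, x) mod 360° = atan2(-0.263, 0.323) = 320.8461°
|p|² = ρ² + z² = 0.41653² + 1.530² = 2.51440
κ = 2ρ / |p|² = 2×0.41653 / 2.51440 = 0.33132
θ = 2·atan2(ρ, z) = 2·atan2(0.41653, 1.530) = 0.53160 rad
ℓ = θ/κ = 0.53160/0.33132 = 1.60451

0.3313 320.85 1.6045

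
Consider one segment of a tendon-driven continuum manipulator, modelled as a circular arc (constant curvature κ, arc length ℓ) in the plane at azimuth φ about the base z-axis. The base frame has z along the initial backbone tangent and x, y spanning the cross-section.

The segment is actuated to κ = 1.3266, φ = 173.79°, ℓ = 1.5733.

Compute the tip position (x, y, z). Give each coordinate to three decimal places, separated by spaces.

θ = κ·ℓ = 1.3266 × 1.5733 = 2.08714 rad
ρ = (1 − cos θ)/κ = (1 − -0.49370)/1.3266 = 1.12596
z = sin θ / κ = 0.86963/1.3266 = 0.65553
x = ρ cos φ = 1.12596 × cos(173.79°) = -1.11936
y = ρ sin φ = 1.12596 × sin(173.79°) = 0.12180

-1.119 0.122 0.656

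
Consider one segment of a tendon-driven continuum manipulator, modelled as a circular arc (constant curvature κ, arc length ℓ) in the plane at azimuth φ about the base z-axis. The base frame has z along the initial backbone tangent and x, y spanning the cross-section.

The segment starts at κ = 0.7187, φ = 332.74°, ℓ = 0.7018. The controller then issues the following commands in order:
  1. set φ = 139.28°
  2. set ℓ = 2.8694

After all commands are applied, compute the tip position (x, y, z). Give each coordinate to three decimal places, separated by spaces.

initial: κ=0.7187, φ=332.74°, ℓ=0.7018
cmd 1: set φ=139.28° → (κ,φ,ℓ)=(0.7187,139.28°,0.7018) → tip=(-0.1313,0.1130,0.6724)
cmd 2: set ℓ=2.8694 → (κ,φ,ℓ)=(0.7187,139.28°,2.8694) → tip=(-1.5522,1.3360,1.2267)

-1.552 1.336 1.227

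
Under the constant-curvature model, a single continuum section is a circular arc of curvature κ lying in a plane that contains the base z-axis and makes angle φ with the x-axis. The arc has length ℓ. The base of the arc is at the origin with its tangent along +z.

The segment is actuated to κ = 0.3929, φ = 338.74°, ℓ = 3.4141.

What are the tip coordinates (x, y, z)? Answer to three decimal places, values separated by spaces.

1.833 -0.713 2.479

θ = κ·ℓ = 0.3929 × 3.4141 = 1.34140 rad
ρ = (1 − cos θ)/κ = (1 − 0.22739)/0.3929 = 1.96643
z = sin θ / κ = 0.97380/0.3929 = 2.47850
x = ρ cos φ = 1.96643 × cos(338.74°) = 1.83260
y = ρ sin φ = 1.96643 × sin(338.74°) = -0.71303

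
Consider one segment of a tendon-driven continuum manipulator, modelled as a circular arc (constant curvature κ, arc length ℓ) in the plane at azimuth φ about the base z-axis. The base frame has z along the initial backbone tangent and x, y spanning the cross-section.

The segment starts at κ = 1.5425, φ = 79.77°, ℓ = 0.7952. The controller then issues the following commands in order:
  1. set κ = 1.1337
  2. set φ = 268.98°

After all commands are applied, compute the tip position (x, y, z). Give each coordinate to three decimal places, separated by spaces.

initial: κ=1.5425, φ=79.77°, ℓ=0.7952
cmd 1: set κ=1.1337 → (κ,φ,ℓ)=(1.1337,79.77°,0.7952) → tip=(0.0595,0.3295,0.6918)
cmd 2: set φ=268.98° → (κ,φ,ℓ)=(1.1337,268.98°,0.7952) → tip=(-0.0060,-0.3348,0.6918)

-0.006 -0.335 0.692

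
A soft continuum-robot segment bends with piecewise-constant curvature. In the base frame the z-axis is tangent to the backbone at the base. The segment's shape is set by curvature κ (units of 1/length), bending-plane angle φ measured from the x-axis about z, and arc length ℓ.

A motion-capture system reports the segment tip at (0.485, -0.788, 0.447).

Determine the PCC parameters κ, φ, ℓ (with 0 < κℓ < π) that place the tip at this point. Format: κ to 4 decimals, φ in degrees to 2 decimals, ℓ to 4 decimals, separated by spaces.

ρ = √(x²+y²) = √(0.485² + -0.788²) = 0.92529
φ = atan2(y, x) mod 360° = atan2(-0.788, 0.485) = 301.6116°
|p|² = ρ² + z² = 0.92529² + 0.447² = 1.05598
κ = 2ρ / |p|² = 2×0.92529 / 1.05598 = 1.75249
θ = 2·atan2(ρ, z) = 2·atan2(0.92529, 0.447) = 2.24154 rad
ℓ = θ/κ = 2.24154/1.75249 = 1.27906

1.7525 301.61 1.2791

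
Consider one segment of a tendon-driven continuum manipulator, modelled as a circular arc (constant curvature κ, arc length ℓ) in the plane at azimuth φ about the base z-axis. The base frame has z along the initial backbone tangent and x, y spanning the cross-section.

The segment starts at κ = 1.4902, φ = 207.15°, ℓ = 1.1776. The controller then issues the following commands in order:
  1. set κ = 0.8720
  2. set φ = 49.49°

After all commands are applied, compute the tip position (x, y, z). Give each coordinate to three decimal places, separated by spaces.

0.359 0.421 0.981

initial: κ=1.4902, φ=207.15°, ℓ=1.1776
cmd 1: set κ=0.8720 → (κ,φ,ℓ)=(0.8720,207.15°,1.1776) → tip=(-0.4924,-0.2525,0.9813)
cmd 2: set φ=49.49° → (κ,φ,ℓ)=(0.8720,49.49°,1.1776) → tip=(0.3594,0.4207,0.9813)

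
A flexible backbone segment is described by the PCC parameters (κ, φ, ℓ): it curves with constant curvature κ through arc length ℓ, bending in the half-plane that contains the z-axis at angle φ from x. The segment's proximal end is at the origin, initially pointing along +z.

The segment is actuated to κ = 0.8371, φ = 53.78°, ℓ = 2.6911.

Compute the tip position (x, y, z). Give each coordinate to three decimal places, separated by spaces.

1.151 1.571 0.927

θ = κ·ℓ = 0.8371 × 2.6911 = 2.25272 rad
ρ = (1 − cos θ)/κ = (1 − -0.63029)/0.8371 = 1.94754
z = sin θ / κ = 0.77636/0.8371 = 0.92744
x = ρ cos φ = 1.94754 × cos(53.78°) = 1.15078
y = ρ sin φ = 1.94754 × sin(53.78°) = 1.57119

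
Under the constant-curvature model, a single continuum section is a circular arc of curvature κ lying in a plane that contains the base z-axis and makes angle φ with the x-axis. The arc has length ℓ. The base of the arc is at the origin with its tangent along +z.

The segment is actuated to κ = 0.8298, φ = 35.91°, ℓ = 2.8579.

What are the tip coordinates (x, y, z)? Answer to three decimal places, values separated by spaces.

1.677 1.214 0.839

θ = κ·ℓ = 0.8298 × 2.8579 = 2.37149 rad
ρ = (1 − cos θ)/κ = (1 − -0.71784)/0.8298 = 2.07018
z = sin θ / κ = 0.69621/0.8298 = 0.83901
x = ρ cos φ = 2.07018 × cos(35.91°) = 1.67672
y = ρ sin φ = 2.07018 × sin(35.91°) = 1.21419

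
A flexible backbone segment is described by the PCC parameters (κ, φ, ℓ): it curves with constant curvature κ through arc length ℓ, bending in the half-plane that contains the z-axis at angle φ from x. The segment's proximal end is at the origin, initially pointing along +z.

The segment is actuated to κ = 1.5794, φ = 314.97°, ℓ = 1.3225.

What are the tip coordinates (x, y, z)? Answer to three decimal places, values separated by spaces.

θ = κ·ℓ = 1.5794 × 1.3225 = 2.08876 rad
ρ = (1 − cos θ)/κ = (1 − -0.49511)/1.5794 = 0.94663
z = sin θ / κ = 0.86883/1.5794 = 0.55010
x = ρ cos φ = 0.94663 × cos(314.97°) = 0.66902
y = ρ sin φ = 0.94663 × sin(314.97°) = -0.66972

0.669 -0.670 0.550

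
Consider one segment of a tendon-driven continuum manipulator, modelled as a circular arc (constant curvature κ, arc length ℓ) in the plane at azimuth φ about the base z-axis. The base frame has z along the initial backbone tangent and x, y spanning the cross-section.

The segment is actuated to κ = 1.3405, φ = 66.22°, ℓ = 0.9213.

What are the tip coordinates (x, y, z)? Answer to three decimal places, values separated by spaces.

θ = κ·ℓ = 1.3405 × 0.9213 = 1.23500 rad
ρ = (1 − cos θ)/κ = (1 − 0.32952)/1.3405 = 0.50017
z = sin θ / κ = 0.94415/1.3405 = 0.70433
x = ρ cos φ = 0.50017 × cos(66.22°) = 0.20168
y = ρ sin φ = 0.50017 × sin(66.22°) = 0.45771

0.202 0.458 0.704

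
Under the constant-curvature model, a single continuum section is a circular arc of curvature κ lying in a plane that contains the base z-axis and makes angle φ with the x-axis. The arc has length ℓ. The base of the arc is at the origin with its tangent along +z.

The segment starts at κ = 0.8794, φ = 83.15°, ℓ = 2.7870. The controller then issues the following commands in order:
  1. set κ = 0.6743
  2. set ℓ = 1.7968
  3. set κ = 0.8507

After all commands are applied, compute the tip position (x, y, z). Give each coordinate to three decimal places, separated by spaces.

initial: κ=0.8794, φ=83.15°, ℓ=2.7870
cmd 1: set κ=0.6743 → (κ,φ,ℓ)=(0.6743,83.15°,2.7870) → tip=(0.2306,1.9195,1.4130)
cmd 2: set ℓ=1.7968 → (κ,φ,ℓ)=(0.6743,83.15°,1.7968) → tip=(0.1147,0.9548,1.3884)
cmd 3: set κ=0.8507 → (κ,φ,ℓ)=(0.8507,83.15°,1.7968) → tip=(0.1343,1.1178,1.1745)

0.134 1.118 1.174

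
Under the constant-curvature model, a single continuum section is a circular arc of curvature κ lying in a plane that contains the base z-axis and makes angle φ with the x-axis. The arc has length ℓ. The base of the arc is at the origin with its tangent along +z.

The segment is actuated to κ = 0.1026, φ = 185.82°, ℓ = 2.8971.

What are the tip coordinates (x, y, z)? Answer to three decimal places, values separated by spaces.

-0.425 -0.043 2.855

θ = κ·ℓ = 0.1026 × 2.8971 = 0.29724 rad
ρ = (1 − cos θ)/κ = (1 − 0.95615)/0.1026 = 0.42741
z = sin θ / κ = 0.29288/0.1026 = 2.85463
x = ρ cos φ = 0.42741 × cos(185.82°) = -0.42521
y = ρ sin φ = 0.42741 × sin(185.82°) = -0.04334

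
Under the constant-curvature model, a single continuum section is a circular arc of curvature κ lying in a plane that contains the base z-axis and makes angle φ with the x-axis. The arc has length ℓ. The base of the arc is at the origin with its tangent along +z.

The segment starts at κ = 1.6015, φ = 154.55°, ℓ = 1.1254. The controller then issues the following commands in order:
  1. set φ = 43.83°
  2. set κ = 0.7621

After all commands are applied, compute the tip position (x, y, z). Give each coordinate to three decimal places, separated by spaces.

0.327 0.314 0.992

initial: κ=1.6015, φ=154.55°, ℓ=1.1254
cmd 1: set φ=43.83° → (κ,φ,ℓ)=(1.6015,43.83°,1.1254) → tip=(0.5538,0.5316,0.6078)
cmd 2: set κ=0.7621 → (κ,φ,ℓ)=(0.7621,43.83°,1.1254) → tip=(0.3273,0.3142,0.9924)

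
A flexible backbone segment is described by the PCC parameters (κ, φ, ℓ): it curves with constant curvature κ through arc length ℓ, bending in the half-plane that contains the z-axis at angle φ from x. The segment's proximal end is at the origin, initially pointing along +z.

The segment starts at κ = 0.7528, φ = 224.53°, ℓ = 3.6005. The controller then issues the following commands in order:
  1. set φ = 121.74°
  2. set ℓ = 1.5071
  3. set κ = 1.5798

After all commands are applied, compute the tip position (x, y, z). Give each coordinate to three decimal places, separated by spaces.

-0.574 0.928 0.436

initial: κ=0.7528, φ=224.53°, ℓ=3.6005
cmd 1: set φ=121.74° → (κ,φ,ℓ)=(0.7528,121.74°,3.6005) → tip=(-1.3337,2.1560,0.5551)
cmd 2: set ℓ=1.5071 → (κ,φ,ℓ)=(0.7528,121.74°,1.5071) → tip=(-0.4035,0.6524,1.2040)
cmd 3: set κ=1.5798 → (κ,φ,ℓ)=(1.5798,121.74°,1.5071) → tip=(-0.5742,0.9283,0.4364)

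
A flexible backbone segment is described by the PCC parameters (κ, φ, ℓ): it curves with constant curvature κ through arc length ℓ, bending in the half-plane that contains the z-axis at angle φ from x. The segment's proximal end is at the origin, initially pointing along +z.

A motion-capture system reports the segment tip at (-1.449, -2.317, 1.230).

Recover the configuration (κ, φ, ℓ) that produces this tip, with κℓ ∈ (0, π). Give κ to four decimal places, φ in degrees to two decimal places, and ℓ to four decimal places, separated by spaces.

0.6086 237.98 3.7723

ρ = √(x²+y²) = √(-1.449² + -2.317²) = 2.73278
φ = atan2(y, x) mod 360° = atan2(-2.317, -1.449) = 237.9791°
|p|² = ρ² + z² = 2.73278² + 1.230² = 8.98099
κ = 2ρ / |p|² = 2×2.73278 / 8.98099 = 0.60857
θ = 2·atan2(ρ, z) = 2·atan2(2.73278, 1.230) = 2.29573 rad
ℓ = θ/κ = 2.29573/0.60857 = 3.77234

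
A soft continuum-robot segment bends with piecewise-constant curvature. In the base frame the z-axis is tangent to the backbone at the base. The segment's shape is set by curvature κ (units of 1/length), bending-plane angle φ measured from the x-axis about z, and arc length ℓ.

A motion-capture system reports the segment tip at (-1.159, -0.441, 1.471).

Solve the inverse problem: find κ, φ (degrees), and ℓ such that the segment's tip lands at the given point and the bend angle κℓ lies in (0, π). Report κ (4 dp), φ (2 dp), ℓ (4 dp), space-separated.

0.6700 200.83 2.0908

ρ = √(x²+y²) = √(-1.159² + -0.441²) = 1.24007
φ = atan2(y, x) mod 360° = atan2(-0.441, -1.159) = 200.8318°
|p|² = ρ² + z² = 1.24007² + 1.471² = 3.70160
κ = 2ρ / |p|² = 2×1.24007 / 3.70160 = 0.67002
θ = 2·atan2(ρ, z) = 2·atan2(1.24007, 1.471) = 1.40084 rad
ℓ = θ/κ = 1.40084/0.67002 = 2.09076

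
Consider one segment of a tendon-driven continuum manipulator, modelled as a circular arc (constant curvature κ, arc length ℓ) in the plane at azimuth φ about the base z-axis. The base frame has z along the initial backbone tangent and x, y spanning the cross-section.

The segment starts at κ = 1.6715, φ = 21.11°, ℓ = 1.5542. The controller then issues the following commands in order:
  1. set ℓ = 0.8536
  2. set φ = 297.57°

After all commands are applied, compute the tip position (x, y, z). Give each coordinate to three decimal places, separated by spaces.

0.237 -0.454 0.592

initial: κ=1.6715, φ=21.11°, ℓ=1.5542
cmd 1: set ℓ=0.8536 → (κ,φ,ℓ)=(1.6715,21.11°,0.8536) → tip=(0.4780,0.1845,0.5921)
cmd 2: set φ=297.57° → (κ,φ,ℓ)=(1.6715,297.57°,0.8536) → tip=(0.2372,-0.4542,0.5921)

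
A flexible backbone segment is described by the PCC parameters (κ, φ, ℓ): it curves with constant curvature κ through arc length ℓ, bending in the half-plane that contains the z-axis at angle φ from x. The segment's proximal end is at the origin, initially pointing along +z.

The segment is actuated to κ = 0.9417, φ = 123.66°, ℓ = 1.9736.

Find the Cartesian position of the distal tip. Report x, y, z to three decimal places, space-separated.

θ = κ·ℓ = 0.9417 × 1.9736 = 1.85854 rad
ρ = (1 − cos θ)/κ = (1 − -0.28379)/0.9417 = 1.36327
z = sin θ / κ = 0.95889/0.9417 = 1.01825
x = ρ cos φ = 1.36327 × cos(123.66°) = -0.75561
y = ρ sin φ = 1.36327 × sin(123.66°) = 1.13470

-0.756 1.135 1.018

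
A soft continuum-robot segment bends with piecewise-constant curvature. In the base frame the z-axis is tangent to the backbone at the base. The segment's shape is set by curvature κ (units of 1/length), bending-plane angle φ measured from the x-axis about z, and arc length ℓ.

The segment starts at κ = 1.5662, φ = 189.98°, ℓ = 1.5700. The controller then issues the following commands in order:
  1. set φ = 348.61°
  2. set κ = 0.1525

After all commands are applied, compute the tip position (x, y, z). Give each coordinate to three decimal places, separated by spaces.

0.183 -0.037 1.555

initial: κ=1.5662, φ=189.98°, ℓ=1.5700
cmd 1: set φ=348.61° → (κ,φ,ℓ)=(1.5662,348.61°,1.5700) → tip=(1.1116,-0.2239,0.4028)
cmd 2: set κ=0.1525 → (κ,φ,ℓ)=(0.1525,348.61°,1.5700) → tip=(0.1834,-0.0369,1.5550)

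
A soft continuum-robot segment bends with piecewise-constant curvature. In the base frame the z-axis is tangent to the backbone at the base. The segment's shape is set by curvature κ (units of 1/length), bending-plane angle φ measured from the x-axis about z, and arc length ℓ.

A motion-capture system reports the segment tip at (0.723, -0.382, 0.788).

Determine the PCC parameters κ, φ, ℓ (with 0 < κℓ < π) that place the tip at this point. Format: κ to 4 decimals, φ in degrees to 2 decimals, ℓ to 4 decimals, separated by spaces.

1.2682 332.15 1.2678

ρ = √(x²+y²) = √(0.723² + -0.382²) = 0.81771
φ = atan2(y, x) mod 360° = atan2(-0.382, 0.723) = 332.1501°
|p|² = ρ² + z² = 0.81771² + 0.788² = 1.28960
κ = 2ρ / |p|² = 2×0.81771 / 1.28960 = 1.26817
θ = 2·atan2(ρ, z) = 2·atan2(0.81771, 0.788) = 1.60780 rad
ℓ = θ/κ = 1.60780/1.26817 = 1.26781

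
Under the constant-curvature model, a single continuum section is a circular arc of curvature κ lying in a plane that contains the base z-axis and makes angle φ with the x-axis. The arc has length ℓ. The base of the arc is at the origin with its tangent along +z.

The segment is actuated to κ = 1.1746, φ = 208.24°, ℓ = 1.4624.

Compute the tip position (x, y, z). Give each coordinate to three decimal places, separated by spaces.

-0.860 -0.462 0.842

θ = κ·ℓ = 1.1746 × 1.4624 = 1.71774 rad
ρ = (1 − cos θ)/κ = (1 − -0.14641)/1.1746 = 0.97600
z = sin θ / κ = 0.98922/1.1746 = 0.84218
x = ρ cos φ = 0.97600 × cos(208.24°) = -0.85983
y = ρ sin φ = 0.97600 × sin(208.24°) = -0.46181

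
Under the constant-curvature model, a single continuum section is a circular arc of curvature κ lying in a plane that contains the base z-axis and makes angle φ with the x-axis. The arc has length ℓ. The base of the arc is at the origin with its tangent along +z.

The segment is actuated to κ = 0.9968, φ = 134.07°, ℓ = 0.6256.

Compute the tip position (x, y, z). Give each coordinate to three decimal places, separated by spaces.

θ = κ·ℓ = 0.9968 × 0.6256 = 0.62360 rad
ρ = (1 − cos θ)/κ = (1 − 0.81178)/0.9968 = 0.18882
z = sin θ / κ = 0.58396/0.9968 = 0.58583
x = ρ cos φ = 0.18882 × cos(134.07°) = -0.13133
y = ρ sin φ = 0.18882 × sin(134.07°) = 0.13567

-0.131 0.136 0.586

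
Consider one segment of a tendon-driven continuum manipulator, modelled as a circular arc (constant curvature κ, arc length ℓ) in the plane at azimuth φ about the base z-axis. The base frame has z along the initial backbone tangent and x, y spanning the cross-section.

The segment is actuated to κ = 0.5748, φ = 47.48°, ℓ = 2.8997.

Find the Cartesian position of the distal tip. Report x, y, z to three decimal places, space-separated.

θ = κ·ℓ = 0.5748 × 2.8997 = 1.66675 rad
ρ = (1 − cos θ)/κ = (1 − -0.09580)/0.5748 = 1.90641
z = sin θ / κ = 0.99540/0.5748 = 1.73173
x = ρ cos φ = 1.90641 × cos(47.48°) = 1.28844
y = ρ sin φ = 1.90641 × sin(47.48°) = 1.40510

1.288 1.405 1.732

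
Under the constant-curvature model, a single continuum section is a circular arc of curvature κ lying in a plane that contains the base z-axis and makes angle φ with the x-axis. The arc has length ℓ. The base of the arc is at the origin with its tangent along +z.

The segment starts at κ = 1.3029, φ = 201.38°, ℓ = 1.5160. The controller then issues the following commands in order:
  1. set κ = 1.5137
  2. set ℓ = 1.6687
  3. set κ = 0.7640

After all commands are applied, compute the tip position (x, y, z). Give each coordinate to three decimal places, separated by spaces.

initial: κ=1.3029, φ=201.38°, ℓ=1.5160
cmd 1: set κ=1.5137 → (κ,φ,ℓ)=(1.5137,201.38°,1.5160) → tip=(-1.0226,-0.4004,0.4949)
cmd 2: set ℓ=1.6687 → (κ,φ,ℓ)=(1.5137,201.38°,1.6687) → tip=(-1.1174,-0.4374,0.3815)
cmd 3: set κ=0.7640 → (κ,φ,ℓ)=(0.7640,201.38°,1.6687) → tip=(-0.8634,-0.3380,1.2520)

-0.863 -0.338 1.252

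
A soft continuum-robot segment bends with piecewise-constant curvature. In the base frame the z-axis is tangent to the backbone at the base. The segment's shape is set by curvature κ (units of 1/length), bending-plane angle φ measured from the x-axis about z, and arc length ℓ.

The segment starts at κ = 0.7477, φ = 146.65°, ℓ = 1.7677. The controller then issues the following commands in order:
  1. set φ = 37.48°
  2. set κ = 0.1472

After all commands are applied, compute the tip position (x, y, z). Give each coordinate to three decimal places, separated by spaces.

initial: κ=0.7477, φ=146.65°, ℓ=1.7677
cmd 1: set φ=37.48° → (κ,φ,ℓ)=(0.7477,37.48°,1.7677) → tip=(0.7997,0.6132,1.2962)
cmd 2: set κ=0.1472 → (κ,φ,ℓ)=(0.1472,37.48°,1.7677) → tip=(0.1815,0.1392,1.7478)

0.181 0.139 1.748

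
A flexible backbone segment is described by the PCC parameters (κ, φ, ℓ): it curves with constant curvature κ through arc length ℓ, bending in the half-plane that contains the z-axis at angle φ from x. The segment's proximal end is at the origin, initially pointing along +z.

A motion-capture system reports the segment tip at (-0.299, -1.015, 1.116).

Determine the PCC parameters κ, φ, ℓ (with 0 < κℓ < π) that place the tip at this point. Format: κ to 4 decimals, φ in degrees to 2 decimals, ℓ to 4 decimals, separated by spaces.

0.8948 253.59 1.6960

ρ = √(x²+y²) = √(-0.299² + -1.015²) = 1.05812
φ = atan2(y, x) mod 360° = atan2(-1.015, -0.299) = 253.5860°
|p|² = ρ² + z² = 1.05812² + 1.116² = 2.36508
κ = 2ρ / |p|² = 2×1.05812 / 2.36508 = 0.89479
θ = 2·atan2(ρ, z) = 2·atan2(1.05812, 1.116) = 1.51757 rad
ℓ = θ/κ = 1.51757/0.89479 = 1.69601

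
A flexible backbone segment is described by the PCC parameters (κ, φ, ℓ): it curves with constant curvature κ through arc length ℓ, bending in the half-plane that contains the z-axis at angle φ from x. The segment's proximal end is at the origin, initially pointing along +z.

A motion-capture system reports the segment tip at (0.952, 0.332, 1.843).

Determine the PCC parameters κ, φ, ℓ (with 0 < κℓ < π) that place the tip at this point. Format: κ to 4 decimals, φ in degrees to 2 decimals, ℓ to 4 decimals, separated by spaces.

0.4569 19.23 2.1911

ρ = √(x²+y²) = √(0.952² + 0.332²) = 1.00823
φ = atan2(y, x) mod 360° = atan2(0.332, 0.952) = 19.2257°
|p|² = ρ² + z² = 1.00823² + 1.843² = 4.41318
κ = 2ρ / |p|² = 2×1.00823 / 4.41318 = 0.45692
θ = 2·atan2(ρ, z) = 2·atan2(1.00823, 1.843) = 1.00117 rad
ℓ = θ/κ = 1.00117/0.45692 = 2.19113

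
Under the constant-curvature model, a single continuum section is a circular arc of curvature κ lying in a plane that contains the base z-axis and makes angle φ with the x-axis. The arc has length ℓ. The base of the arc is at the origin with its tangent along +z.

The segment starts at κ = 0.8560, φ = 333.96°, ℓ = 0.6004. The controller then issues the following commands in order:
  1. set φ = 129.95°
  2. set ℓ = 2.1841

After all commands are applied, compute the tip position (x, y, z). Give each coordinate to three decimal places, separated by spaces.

-0.971 1.159 1.116

initial: κ=0.8560, φ=333.96°, ℓ=0.6004
cmd 1: set φ=129.95° → (κ,φ,ℓ)=(0.8560,129.95°,0.6004) → tip=(-0.0969,0.1157,0.5743)
cmd 2: set ℓ=2.1841 → (κ,φ,ℓ)=(0.8560,129.95°,2.1841) → tip=(-0.9710,1.1592,1.1165)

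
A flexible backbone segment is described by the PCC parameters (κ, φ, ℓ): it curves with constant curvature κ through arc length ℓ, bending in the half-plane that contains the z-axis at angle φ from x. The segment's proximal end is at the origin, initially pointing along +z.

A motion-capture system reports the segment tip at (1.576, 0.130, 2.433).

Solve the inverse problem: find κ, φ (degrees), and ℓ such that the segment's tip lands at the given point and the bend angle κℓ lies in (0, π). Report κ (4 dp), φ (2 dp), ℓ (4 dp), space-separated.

0.3756 4.72 3.0689

ρ = √(x²+y²) = √(1.576² + 0.130²) = 1.58135
φ = atan2(y, x) mod 360° = atan2(0.130, 1.576) = 4.7155°
|p|² = ρ² + z² = 1.58135² + 2.433² = 8.42016
κ = 2ρ / |p|² = 2×1.58135 / 8.42016 = 0.37561
θ = 2·atan2(ρ, z) = 2·atan2(1.58135, 2.433) = 1.15269 rad
ℓ = θ/κ = 1.15269/0.37561 = 3.06885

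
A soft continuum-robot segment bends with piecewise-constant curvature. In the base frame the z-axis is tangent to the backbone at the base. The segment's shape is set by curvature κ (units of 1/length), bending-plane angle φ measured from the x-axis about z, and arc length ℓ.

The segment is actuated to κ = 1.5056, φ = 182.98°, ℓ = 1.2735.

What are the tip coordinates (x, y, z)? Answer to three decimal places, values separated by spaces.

-0.889 -0.046 0.625

θ = κ·ℓ = 1.5056 × 1.2735 = 1.91738 rad
ρ = (1 − cos θ)/κ = (1 − -0.33969)/1.5056 = 0.88980
z = sin θ / κ = 0.94054/1.5056 = 0.62469
x = ρ cos φ = 0.88980 × cos(182.98°) = -0.88860
y = ρ sin φ = 0.88980 × sin(182.98°) = -0.04626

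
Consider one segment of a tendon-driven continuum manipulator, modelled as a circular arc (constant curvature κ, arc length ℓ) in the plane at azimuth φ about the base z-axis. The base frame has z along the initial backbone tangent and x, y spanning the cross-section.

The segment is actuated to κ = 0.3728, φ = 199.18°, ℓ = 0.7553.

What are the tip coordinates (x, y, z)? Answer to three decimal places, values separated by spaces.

θ = κ·ℓ = 0.3728 × 0.7553 = 0.28158 rad
ρ = (1 − cos θ)/κ = (1 − 0.96062)/0.3728 = 0.10564
z = sin θ / κ = 0.27787/0.3728 = 0.74536
x = ρ cos φ = 0.10564 × cos(199.18°) = -0.09977
y = ρ sin φ = 0.10564 × sin(199.18°) = -0.03471

-0.100 -0.035 0.745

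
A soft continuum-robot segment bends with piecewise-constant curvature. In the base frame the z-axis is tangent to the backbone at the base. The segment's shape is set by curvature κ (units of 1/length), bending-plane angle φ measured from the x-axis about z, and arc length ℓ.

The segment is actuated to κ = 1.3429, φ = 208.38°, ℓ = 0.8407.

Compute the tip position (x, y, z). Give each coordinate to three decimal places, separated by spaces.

-0.375 -0.203 0.673

θ = κ·ℓ = 1.3429 × 0.8407 = 1.12898 rad
ρ = (1 − cos θ)/κ = (1 − 0.42759)/1.3429 = 0.42625
z = sin θ / κ = 0.90397/1.3429 = 0.67315
x = ρ cos φ = 0.42625 × cos(208.38°) = -0.37502
y = ρ sin φ = 0.42625 × sin(208.38°) = -0.20261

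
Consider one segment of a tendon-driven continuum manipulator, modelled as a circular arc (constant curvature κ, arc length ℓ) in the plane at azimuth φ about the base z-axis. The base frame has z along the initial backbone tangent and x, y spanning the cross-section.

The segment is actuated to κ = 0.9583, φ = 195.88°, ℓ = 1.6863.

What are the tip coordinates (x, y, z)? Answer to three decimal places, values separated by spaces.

θ = κ·ℓ = 0.9583 × 1.6863 = 1.61598 rad
ρ = (1 − cos θ)/κ = (1 − -0.04517)/0.9583 = 1.09065
z = sin θ / κ = 0.99898/0.9583 = 1.04245
x = ρ cos φ = 1.09065 × cos(195.88°) = -1.04903
y = ρ sin φ = 1.09065 × sin(195.88°) = -0.29843

-1.049 -0.298 1.042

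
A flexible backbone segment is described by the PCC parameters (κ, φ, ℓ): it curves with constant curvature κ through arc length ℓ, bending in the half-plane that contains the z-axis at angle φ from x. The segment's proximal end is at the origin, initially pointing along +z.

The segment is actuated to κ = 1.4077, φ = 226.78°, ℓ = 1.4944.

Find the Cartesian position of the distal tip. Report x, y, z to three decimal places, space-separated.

θ = κ·ℓ = 1.4077 × 1.4944 = 2.10367 rad
ρ = (1 − cos θ)/κ = (1 − -0.50801)/1.4077 = 1.07126
z = sin θ / κ = 0.86135/1.4077 = 0.61189
x = ρ cos φ = 1.07126 × cos(226.78°) = -0.73360
y = ρ sin φ = 1.07126 × sin(226.78°) = -0.78066

-0.734 -0.781 0.612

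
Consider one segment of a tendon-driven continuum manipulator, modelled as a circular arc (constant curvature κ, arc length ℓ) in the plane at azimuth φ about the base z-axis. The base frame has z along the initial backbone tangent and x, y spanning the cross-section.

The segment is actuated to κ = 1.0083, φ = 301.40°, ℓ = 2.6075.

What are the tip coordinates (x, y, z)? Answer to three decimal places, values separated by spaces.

θ = κ·ℓ = 1.0083 × 2.6075 = 2.62914 rad
ρ = (1 − cos θ)/κ = (1 − -0.87155)/1.0083 = 1.85614
z = sin θ / κ = 0.49031/1.0083 = 0.48628
x = ρ cos φ = 1.85614 × cos(301.40°) = 0.96707
y = ρ sin φ = 1.85614 × sin(301.40°) = -1.58431

0.967 -1.584 0.486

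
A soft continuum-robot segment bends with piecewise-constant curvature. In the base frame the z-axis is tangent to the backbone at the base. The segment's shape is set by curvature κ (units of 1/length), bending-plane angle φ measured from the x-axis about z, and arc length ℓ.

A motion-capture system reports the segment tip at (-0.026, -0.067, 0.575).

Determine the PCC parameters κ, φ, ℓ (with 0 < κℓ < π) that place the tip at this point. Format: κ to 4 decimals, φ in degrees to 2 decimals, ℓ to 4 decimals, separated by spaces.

ρ = √(x²+y²) = √(-0.026² + -0.067²) = 0.07187
φ = atan2(y, x) mod 360° = atan2(-0.067, -0.026) = 248.7908°
|p|² = ρ² + z² = 0.07187² + 0.575² = 0.33579
κ = 2ρ / |p|² = 2×0.07187 / 0.33579 = 0.42805
θ = 2·atan2(ρ, z) = 2·atan2(0.07187, 0.575) = 0.24869 rad
ℓ = θ/κ = 0.24869/0.42805 = 0.58097

0.4281 248.79 0.5810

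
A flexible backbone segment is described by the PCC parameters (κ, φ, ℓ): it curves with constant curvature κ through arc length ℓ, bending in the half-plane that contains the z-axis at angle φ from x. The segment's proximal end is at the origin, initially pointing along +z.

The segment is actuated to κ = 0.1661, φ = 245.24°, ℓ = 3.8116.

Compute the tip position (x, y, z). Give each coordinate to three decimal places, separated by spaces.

-0.489 -1.060 3.562

θ = κ·ℓ = 0.1661 × 3.8116 = 0.63311 rad
ρ = (1 − cos θ)/κ = (1 − 0.80619)/0.1661 = 1.16681
z = sin θ / κ = 0.59165/0.1661 = 3.56202
x = ρ cos φ = 1.16681 × cos(245.24°) = -0.48868
y = ρ sin φ = 1.16681 × sin(245.24°) = -1.05954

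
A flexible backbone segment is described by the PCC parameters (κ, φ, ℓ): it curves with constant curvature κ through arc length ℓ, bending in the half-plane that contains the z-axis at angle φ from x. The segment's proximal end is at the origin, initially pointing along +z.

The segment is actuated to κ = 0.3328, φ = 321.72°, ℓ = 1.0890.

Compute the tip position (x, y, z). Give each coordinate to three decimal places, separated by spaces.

θ = κ·ℓ = 0.3328 × 1.0890 = 0.36242 rad
ρ = (1 − cos θ)/κ = (1 − 0.93504)/0.3328 = 0.19519
z = sin θ / κ = 0.35454/0.3328 = 1.06532
x = ρ cos φ = 0.19519 × cos(321.72°) = 0.15322
y = ρ sin φ = 0.19519 × sin(321.72°) = -0.12092

0.153 -0.121 1.065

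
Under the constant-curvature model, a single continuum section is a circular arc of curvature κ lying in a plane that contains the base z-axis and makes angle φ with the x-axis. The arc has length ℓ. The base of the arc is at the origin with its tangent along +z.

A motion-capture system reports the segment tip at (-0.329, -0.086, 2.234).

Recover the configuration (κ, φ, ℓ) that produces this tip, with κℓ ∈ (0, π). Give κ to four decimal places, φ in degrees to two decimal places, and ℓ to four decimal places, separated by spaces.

0.1332 194.65 2.2683

ρ = √(x²+y²) = √(-0.329² + -0.086²) = 0.34005
φ = atan2(y, x) mod 360° = atan2(-0.086, -0.329) = 194.6492°
|p|² = ρ² + z² = 0.34005² + 2.234² = 5.10639
κ = 2ρ / |p|² = 2×0.34005 / 5.10639 = 0.13319
θ = 2·atan2(ρ, z) = 2·atan2(0.34005, 2.234) = 0.30212 rad
ℓ = θ/κ = 0.30212/0.13319 = 2.26835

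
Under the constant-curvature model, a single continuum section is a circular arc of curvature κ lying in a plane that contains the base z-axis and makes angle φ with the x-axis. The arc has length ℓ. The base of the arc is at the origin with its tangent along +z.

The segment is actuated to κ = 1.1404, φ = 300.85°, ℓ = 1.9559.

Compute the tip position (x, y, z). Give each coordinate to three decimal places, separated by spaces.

θ = κ·ℓ = 1.1404 × 1.9559 = 2.23051 rad
ρ = (1 − cos θ)/κ = (1 − -0.61289)/1.1404 = 1.41432
z = sin θ / κ = 0.79017/1.1404 = 0.69289
x = ρ cos φ = 1.41432 × cos(300.85°) = 0.72525
y = ρ sin φ = 1.41432 × sin(300.85°) = -1.21421

0.725 -1.214 0.693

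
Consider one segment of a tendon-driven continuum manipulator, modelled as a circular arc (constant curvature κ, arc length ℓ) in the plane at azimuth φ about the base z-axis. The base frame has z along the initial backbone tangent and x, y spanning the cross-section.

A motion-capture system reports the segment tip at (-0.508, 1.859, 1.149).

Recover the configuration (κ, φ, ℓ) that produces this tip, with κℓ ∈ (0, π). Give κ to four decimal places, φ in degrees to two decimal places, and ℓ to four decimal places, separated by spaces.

ρ = √(x²+y²) = √(-0.508² + 1.859²) = 1.92716
φ = atan2(y, x) mod 360° = atan2(1.859, -0.508) = 105.2838°
|p|² = ρ² + z² = 1.92716² + 1.149² = 5.03415
κ = 2ρ / |p|² = 2×1.92716 / 5.03415 = 0.76564
θ = 2·atan2(ρ, z) = 2·atan2(1.92716, 1.149) = 2.06633 rad
ℓ = θ/κ = 2.06633/0.76564 = 2.69884

0.7656 105.28 2.6988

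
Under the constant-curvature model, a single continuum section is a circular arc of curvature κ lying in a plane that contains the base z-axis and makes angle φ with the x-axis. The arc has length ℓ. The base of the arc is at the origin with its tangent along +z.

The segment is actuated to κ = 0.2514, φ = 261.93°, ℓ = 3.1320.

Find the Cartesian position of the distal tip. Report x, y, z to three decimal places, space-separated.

-0.164 -1.159 2.818

θ = κ·ℓ = 0.2514 × 3.1320 = 0.78738 rad
ρ = (1 − cos θ)/κ = (1 − 0.70570)/0.2514 = 1.17064
z = sin θ / κ = 0.70851/0.2514 = 2.81826
x = ρ cos φ = 1.17064 × cos(261.93°) = -0.16434
y = ρ sin φ = 1.17064 × sin(261.93°) = -1.15905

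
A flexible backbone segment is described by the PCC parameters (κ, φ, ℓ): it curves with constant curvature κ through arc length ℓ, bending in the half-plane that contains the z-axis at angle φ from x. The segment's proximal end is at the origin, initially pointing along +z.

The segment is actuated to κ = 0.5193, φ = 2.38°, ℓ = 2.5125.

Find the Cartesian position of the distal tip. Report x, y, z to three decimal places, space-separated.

θ = κ·ℓ = 0.5193 × 2.5125 = 1.30474 rad
ρ = (1 − cos θ)/κ = (1 − 0.26293)/0.5193 = 1.41936
z = sin θ / κ = 0.96482/0.5193 = 1.85792
x = ρ cos φ = 1.41936 × cos(2.38°) = 1.41813
y = ρ sin φ = 1.41936 × sin(2.38°) = 0.05894

1.418 0.059 1.858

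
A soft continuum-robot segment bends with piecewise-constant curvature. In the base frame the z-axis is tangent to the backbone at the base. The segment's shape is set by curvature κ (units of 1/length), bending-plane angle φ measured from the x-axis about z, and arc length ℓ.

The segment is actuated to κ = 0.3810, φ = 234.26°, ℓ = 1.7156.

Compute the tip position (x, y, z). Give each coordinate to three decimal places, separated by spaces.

θ = κ·ℓ = 0.3810 × 1.7156 = 0.65364 rad
ρ = (1 − cos θ)/κ = (1 − 0.79387)/0.3810 = 0.54101
z = sin θ / κ = 0.60808/0.3810 = 1.59602
x = ρ cos φ = 0.54101 × cos(234.26°) = -0.31601
y = ρ sin φ = 0.54101 × sin(234.26°) = -0.43913

-0.316 -0.439 1.596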